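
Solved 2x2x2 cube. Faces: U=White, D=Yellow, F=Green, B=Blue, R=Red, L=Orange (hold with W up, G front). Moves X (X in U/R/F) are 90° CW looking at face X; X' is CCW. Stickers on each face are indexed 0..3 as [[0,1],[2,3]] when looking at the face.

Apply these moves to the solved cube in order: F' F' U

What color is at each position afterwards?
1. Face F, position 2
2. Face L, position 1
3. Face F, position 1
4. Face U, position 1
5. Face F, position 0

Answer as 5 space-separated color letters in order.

After move 1 (F'): F=GGGG U=WWRR R=YRYR D=OOYY L=OWOW
After move 2 (F'): F=GGGG U=WWYY R=OROR D=WWYY L=OROR
After move 3 (U): U=YWYW F=ORGG R=BBOR B=ORBB L=GGOR
Query 1: F[2] = G
Query 2: L[1] = G
Query 3: F[1] = R
Query 4: U[1] = W
Query 5: F[0] = O

Answer: G G R W O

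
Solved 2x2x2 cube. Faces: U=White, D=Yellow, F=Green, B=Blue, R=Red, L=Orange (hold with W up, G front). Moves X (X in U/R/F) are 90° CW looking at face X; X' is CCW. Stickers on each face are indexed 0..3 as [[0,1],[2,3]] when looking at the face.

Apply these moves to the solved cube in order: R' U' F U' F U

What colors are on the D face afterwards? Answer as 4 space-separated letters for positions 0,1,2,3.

After move 1 (R'): R=RRRR U=WBWB F=GWGW D=YGYG B=YBYB
After move 2 (U'): U=BBWW F=OOGW R=GWRR B=RRYB L=YBOO
After move 3 (F): F=GOWO U=BBOB R=WWWR D=RGYG L=YYOG
After move 4 (U'): U=BBBO F=YYWO R=GOWR B=WWYB L=RROG
After move 5 (F): F=WYOY U=BBGR R=BOOR D=WGYG L=RROG
After move 6 (U): U=GBRB F=BOOY R=WWOR B=RRYB L=WYOG
Query: D face = WGYG

Answer: W G Y G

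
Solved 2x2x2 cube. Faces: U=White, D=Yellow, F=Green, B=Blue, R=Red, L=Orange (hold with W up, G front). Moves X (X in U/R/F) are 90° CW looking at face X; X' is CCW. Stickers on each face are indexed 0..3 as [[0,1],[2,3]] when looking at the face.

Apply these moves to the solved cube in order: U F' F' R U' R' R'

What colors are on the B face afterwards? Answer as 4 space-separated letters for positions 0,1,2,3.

After move 1 (U): U=WWWW F=RRGG R=BBRR B=OOBB L=GGOO
After move 2 (F'): F=RGRG U=WWBR R=YBYR D=GOYY L=GWOW
After move 3 (F'): F=GGRR U=WWYY R=OBGR D=WWYY L=GROB
After move 4 (R): R=GORB U=WGYR F=GWRY D=WBYO B=YOWB
After move 5 (U'): U=GRWY F=GRRY R=GWRB B=GOWB L=YOOB
After move 6 (R'): R=WBGR U=GWWG F=GRRY D=WRYY B=OOBB
After move 7 (R'): R=BRWG U=GBWO F=GWRG D=WRYY B=YORB
Query: B face = YORB

Answer: Y O R B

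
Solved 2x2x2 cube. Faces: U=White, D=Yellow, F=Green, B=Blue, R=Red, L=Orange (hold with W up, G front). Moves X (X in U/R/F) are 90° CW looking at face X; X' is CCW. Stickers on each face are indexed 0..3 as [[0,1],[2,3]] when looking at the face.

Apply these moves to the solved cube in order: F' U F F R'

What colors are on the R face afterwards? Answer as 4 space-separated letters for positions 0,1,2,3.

Answer: B R W G

Derivation:
After move 1 (F'): F=GGGG U=WWRR R=YRYR D=OOYY L=OWOW
After move 2 (U): U=RWRW F=YRGG R=BBYR B=OWBB L=GGOW
After move 3 (F): F=GYGR U=RWWG R=RBWR D=YBYY L=GOOO
After move 4 (F): F=GGRY U=RWOO R=WBGR D=WRYY L=GYOB
After move 5 (R'): R=BRWG U=RBOO F=GWRO D=WGYY B=YWRB
Query: R face = BRWG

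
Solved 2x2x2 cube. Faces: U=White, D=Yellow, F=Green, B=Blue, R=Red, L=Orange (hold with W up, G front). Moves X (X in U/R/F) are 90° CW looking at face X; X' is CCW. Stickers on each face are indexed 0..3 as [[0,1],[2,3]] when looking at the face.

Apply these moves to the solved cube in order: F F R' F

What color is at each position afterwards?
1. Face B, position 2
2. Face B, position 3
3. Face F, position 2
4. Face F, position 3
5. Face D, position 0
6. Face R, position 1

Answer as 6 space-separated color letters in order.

After move 1 (F): F=GGGG U=WWOO R=WRWR D=RRYY L=OYOY
After move 2 (F): F=GGGG U=WWYY R=OROR D=WWYY L=OROR
After move 3 (R'): R=RROO U=WBYB F=GWGY D=WGYG B=YBWB
After move 4 (F): F=GGYW U=WBRR R=YRBO D=ORYG L=OWOG
Query 1: B[2] = W
Query 2: B[3] = B
Query 3: F[2] = Y
Query 4: F[3] = W
Query 5: D[0] = O
Query 6: R[1] = R

Answer: W B Y W O R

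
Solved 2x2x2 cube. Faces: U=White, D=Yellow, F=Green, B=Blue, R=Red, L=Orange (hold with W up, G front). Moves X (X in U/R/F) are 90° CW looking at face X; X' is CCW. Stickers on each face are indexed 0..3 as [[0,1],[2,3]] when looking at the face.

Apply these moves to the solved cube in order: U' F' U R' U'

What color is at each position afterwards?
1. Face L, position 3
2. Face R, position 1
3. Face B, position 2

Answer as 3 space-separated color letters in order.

After move 1 (U'): U=WWWW F=OOGG R=GGRR B=RRBB L=BBOO
After move 2 (F'): F=OGOG U=WWGR R=YGYR D=BOYY L=BWOW
After move 3 (U): U=GWRW F=YGOG R=RRYR B=BWBB L=OGOW
After move 4 (R'): R=RRRY U=GBRB F=YWOW D=BGYG B=YWOB
After move 5 (U'): U=BBGR F=OGOW R=YWRY B=RROB L=YWOW
Query 1: L[3] = W
Query 2: R[1] = W
Query 3: B[2] = O

Answer: W W O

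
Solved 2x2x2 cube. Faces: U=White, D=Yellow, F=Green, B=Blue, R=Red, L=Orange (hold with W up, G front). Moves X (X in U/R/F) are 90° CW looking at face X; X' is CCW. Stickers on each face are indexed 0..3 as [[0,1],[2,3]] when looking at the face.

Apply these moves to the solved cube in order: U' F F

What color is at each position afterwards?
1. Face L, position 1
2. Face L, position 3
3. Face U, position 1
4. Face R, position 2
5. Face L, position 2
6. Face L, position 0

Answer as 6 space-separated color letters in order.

After move 1 (U'): U=WWWW F=OOGG R=GGRR B=RRBB L=BBOO
After move 2 (F): F=GOGO U=WWOB R=WGWR D=RGYY L=BYOY
After move 3 (F): F=GGOO U=WWYY R=OGBR D=WWYY L=BROG
Query 1: L[1] = R
Query 2: L[3] = G
Query 3: U[1] = W
Query 4: R[2] = B
Query 5: L[2] = O
Query 6: L[0] = B

Answer: R G W B O B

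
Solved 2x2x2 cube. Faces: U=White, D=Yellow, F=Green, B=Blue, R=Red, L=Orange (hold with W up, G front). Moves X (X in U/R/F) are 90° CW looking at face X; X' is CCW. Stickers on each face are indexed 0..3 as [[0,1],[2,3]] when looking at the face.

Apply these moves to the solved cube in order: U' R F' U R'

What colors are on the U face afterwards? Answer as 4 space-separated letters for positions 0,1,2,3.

Answer: R W R B

Derivation:
After move 1 (U'): U=WWWW F=OOGG R=GGRR B=RRBB L=BBOO
After move 2 (R): R=RGRG U=WOWG F=OYGY D=YBYR B=WRWB
After move 3 (F'): F=YYOG U=WORR R=BGYG D=BOYR L=BGOW
After move 4 (U): U=RWRO F=BGOG R=WRYG B=BGWB L=YYOW
After move 5 (R'): R=RGWY U=RWRB F=BWOO D=BGYG B=RGOB
Query: U face = RWRB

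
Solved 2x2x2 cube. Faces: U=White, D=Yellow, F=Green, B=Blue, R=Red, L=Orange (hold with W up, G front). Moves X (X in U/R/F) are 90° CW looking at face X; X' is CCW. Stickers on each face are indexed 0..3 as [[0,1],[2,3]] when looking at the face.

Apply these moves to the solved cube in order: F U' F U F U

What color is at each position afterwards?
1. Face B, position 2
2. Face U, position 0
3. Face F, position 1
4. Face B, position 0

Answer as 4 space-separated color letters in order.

Answer: B R R G

Derivation:
After move 1 (F): F=GGGG U=WWOO R=WRWR D=RRYY L=OYOY
After move 2 (U'): U=WOWO F=OYGG R=GGWR B=WRBB L=BBOY
After move 3 (F): F=GOGY U=WOYB R=WGOR D=WGYY L=BROR
After move 4 (U): U=YWBO F=WGGY R=WROR B=BRBB L=GOOR
After move 5 (F): F=GWYG U=YWRO R=BROR D=OWYY L=GWOG
After move 6 (U): U=RYOW F=BRYG R=BROR B=GWBB L=GWOG
Query 1: B[2] = B
Query 2: U[0] = R
Query 3: F[1] = R
Query 4: B[0] = G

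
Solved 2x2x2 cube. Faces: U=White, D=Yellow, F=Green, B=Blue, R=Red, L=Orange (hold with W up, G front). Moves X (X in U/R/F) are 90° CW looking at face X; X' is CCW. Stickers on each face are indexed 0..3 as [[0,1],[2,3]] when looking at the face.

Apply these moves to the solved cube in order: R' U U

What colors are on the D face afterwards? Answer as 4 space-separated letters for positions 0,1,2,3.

Answer: Y G Y G

Derivation:
After move 1 (R'): R=RRRR U=WBWB F=GWGW D=YGYG B=YBYB
After move 2 (U): U=WWBB F=RRGW R=YBRR B=OOYB L=GWOO
After move 3 (U): U=BWBW F=YBGW R=OORR B=GWYB L=RROO
Query: D face = YGYG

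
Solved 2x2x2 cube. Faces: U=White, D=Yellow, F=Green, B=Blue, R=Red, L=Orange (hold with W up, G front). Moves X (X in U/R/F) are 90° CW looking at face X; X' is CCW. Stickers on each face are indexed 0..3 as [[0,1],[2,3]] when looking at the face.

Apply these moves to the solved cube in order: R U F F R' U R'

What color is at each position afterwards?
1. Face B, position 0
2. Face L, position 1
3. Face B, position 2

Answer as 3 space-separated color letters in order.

After move 1 (R): R=RRRR U=WGWG F=GYGY D=YBYB B=WBWB
After move 2 (U): U=WWGG F=RRGY R=WBRR B=OOWB L=GYOO
After move 3 (F): F=GRYR U=WWOY R=GBGR D=RWYB L=GYOB
After move 4 (F): F=YGRR U=WWBY R=OBYR D=GGYB L=GROW
After move 5 (R'): R=BROY U=WWBO F=YWRY D=GGYR B=BOGB
After move 6 (U): U=BWOW F=BRRY R=BOOY B=GRGB L=YWOW
After move 7 (R'): R=OYBO U=BGOG F=BWRW D=GRYY B=RRGB
Query 1: B[0] = R
Query 2: L[1] = W
Query 3: B[2] = G

Answer: R W G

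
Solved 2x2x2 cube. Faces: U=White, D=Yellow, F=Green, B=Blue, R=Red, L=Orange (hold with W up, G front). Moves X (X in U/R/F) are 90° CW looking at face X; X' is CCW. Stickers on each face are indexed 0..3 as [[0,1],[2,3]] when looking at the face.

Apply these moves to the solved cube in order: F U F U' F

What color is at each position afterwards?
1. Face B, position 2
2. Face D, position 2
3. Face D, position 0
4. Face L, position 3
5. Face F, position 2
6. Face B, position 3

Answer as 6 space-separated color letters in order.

After move 1 (F): F=GGGG U=WWOO R=WRWR D=RRYY L=OYOY
After move 2 (U): U=OWOW F=WRGG R=BBWR B=OYBB L=GGOY
After move 3 (F): F=GWGR U=OWYG R=OBWR D=WBYY L=GROR
After move 4 (U'): U=WGOY F=GRGR R=GWWR B=OBBB L=OYOR
After move 5 (F): F=GGRR U=WGRY R=OWYR D=WGYY L=OWOB
Query 1: B[2] = B
Query 2: D[2] = Y
Query 3: D[0] = W
Query 4: L[3] = B
Query 5: F[2] = R
Query 6: B[3] = B

Answer: B Y W B R B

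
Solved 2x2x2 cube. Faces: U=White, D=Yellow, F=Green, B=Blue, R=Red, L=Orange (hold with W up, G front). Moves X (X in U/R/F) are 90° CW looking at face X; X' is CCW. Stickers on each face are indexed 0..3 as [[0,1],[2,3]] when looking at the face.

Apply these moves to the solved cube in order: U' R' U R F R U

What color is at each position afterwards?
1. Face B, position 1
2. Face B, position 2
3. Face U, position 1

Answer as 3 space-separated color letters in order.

Answer: Y R W

Derivation:
After move 1 (U'): U=WWWW F=OOGG R=GGRR B=RRBB L=BBOO
After move 2 (R'): R=GRGR U=WBWR F=OWGW D=YOYG B=YRYB
After move 3 (U): U=WWRB F=GRGW R=YRGR B=BBYB L=OWOO
After move 4 (R): R=GYRR U=WRRW F=GOGG D=YYYB B=BBWB
After move 5 (F): F=GGGO U=WROW R=RYWR D=RGYB L=OYOY
After move 6 (R): R=WRRY U=WGOO F=GGGB D=RWYB B=WBRB
After move 7 (U): U=OWOG F=WRGB R=WBRY B=OYRB L=GGOY
Query 1: B[1] = Y
Query 2: B[2] = R
Query 3: U[1] = W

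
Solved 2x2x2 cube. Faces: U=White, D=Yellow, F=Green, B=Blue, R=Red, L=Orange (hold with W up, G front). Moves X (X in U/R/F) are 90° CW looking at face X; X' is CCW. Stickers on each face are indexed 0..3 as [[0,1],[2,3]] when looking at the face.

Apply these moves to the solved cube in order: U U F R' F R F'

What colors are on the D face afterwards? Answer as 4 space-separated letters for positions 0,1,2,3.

Answer: R B Y Y

Derivation:
After move 1 (U): U=WWWW F=RRGG R=BBRR B=OOBB L=GGOO
After move 2 (U): U=WWWW F=BBGG R=OORR B=GGBB L=RROO
After move 3 (F): F=GBGB U=WWOR R=WOWR D=ROYY L=RYOY
After move 4 (R'): R=ORWW U=WBOG F=GWGR D=RBYB B=YGOB
After move 5 (F): F=GGRW U=WBYY R=ORGW D=WOYB L=RROB
After move 6 (R): R=GOWR U=WGYW F=GORB D=WOYY B=YGBB
After move 7 (F'): F=OBGR U=WGGW R=OOWR D=RBYY L=RWOY
Query: D face = RBYY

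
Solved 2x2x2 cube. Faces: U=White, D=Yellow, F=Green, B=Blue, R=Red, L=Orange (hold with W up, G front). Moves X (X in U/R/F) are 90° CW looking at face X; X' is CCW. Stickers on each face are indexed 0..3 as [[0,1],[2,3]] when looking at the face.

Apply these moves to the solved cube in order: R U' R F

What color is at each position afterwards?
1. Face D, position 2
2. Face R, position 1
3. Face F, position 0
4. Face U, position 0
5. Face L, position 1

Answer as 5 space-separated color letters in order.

Answer: Y G G G Y

Derivation:
After move 1 (R): R=RRRR U=WGWG F=GYGY D=YBYB B=WBWB
After move 2 (U'): U=GGWW F=OOGY R=GYRR B=RRWB L=WBOO
After move 3 (R): R=RGRY U=GOWY F=OBGB D=YWYR B=WRGB
After move 4 (F): F=GOBB U=GOOB R=WGYY D=RRYR L=WYOW
Query 1: D[2] = Y
Query 2: R[1] = G
Query 3: F[0] = G
Query 4: U[0] = G
Query 5: L[1] = Y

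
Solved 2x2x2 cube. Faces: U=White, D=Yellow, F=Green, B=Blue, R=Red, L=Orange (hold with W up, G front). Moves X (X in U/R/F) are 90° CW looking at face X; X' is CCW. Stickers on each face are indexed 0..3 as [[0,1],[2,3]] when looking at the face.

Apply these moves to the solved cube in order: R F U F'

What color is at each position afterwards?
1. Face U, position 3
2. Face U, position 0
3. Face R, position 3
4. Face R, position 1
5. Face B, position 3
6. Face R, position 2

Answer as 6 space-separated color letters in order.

After move 1 (R): R=RRRR U=WGWG F=GYGY D=YBYB B=WBWB
After move 2 (F): F=GGYY U=WGOO R=WRGR D=RRYB L=OYOB
After move 3 (U): U=OWOG F=WRYY R=WBGR B=OYWB L=GGOB
After move 4 (F'): F=RYWY U=OWWG R=RBRR D=GBYB L=GGOO
Query 1: U[3] = G
Query 2: U[0] = O
Query 3: R[3] = R
Query 4: R[1] = B
Query 5: B[3] = B
Query 6: R[2] = R

Answer: G O R B B R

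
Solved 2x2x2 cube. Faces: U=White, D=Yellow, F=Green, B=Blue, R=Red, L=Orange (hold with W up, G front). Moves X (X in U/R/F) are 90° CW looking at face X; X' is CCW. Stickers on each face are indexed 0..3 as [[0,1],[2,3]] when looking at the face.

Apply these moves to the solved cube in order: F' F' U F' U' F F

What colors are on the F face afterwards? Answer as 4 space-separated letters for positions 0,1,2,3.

After move 1 (F'): F=GGGG U=WWRR R=YRYR D=OOYY L=OWOW
After move 2 (F'): F=GGGG U=WWYY R=OROR D=WWYY L=OROR
After move 3 (U): U=YWYW F=ORGG R=BBOR B=ORBB L=GGOR
After move 4 (F'): F=RGOG U=YWBO R=WBWR D=GRYY L=GWOY
After move 5 (U'): U=WOYB F=GWOG R=RGWR B=WBBB L=OROY
After move 6 (F): F=OGGW U=WOYR R=YGBR D=WRYY L=OGOR
After move 7 (F): F=GOWG U=WORG R=YGRR D=BYYY L=OWOR
Query: F face = GOWG

Answer: G O W G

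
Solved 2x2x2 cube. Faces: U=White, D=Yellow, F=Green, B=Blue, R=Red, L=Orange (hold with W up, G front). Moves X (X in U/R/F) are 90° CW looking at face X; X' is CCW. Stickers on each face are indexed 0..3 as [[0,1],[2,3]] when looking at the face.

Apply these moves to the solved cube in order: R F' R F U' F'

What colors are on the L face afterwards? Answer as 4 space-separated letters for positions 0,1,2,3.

Answer: R W O W

Derivation:
After move 1 (R): R=RRRR U=WGWG F=GYGY D=YBYB B=WBWB
After move 2 (F'): F=YYGG U=WGRR R=BRYR D=OOYB L=OGOW
After move 3 (R): R=YBRR U=WYRG F=YOGB D=OWYW B=RBGB
After move 4 (F): F=GYBO U=WYWG R=RBGR D=RYYW L=OOOW
After move 5 (U'): U=YGWW F=OOBO R=GYGR B=RBGB L=RBOW
After move 6 (F'): F=OOOB U=YGGG R=YYRR D=BWYW L=RWOW
Query: L face = RWOW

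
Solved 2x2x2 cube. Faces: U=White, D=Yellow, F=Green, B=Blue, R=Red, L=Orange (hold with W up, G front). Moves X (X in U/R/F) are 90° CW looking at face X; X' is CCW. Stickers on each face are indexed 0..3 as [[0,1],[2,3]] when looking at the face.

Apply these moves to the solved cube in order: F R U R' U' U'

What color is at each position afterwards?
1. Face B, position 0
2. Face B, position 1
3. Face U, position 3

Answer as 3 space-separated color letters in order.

After move 1 (F): F=GGGG U=WWOO R=WRWR D=RRYY L=OYOY
After move 2 (R): R=WWRR U=WGOG F=GRGY D=RBYB B=OBWB
After move 3 (U): U=OWGG F=WWGY R=OBRR B=OYWB L=GROY
After move 4 (R'): R=BROR U=OWGO F=WWGG D=RWYY B=BYBB
After move 5 (U'): U=WOOG F=GRGG R=WWOR B=BRBB L=BYOY
After move 6 (U'): U=OGWO F=BYGG R=GROR B=WWBB L=BROY
Query 1: B[0] = W
Query 2: B[1] = W
Query 3: U[3] = O

Answer: W W O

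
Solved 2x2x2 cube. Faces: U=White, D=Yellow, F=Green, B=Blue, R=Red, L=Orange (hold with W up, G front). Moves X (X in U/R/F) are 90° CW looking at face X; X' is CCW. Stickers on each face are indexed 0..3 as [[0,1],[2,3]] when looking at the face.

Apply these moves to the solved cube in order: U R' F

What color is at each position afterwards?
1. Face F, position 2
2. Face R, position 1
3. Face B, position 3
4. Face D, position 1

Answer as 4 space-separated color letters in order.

Answer: W R B B

Derivation:
After move 1 (U): U=WWWW F=RRGG R=BBRR B=OOBB L=GGOO
After move 2 (R'): R=BRBR U=WBWO F=RWGW D=YRYG B=YOYB
After move 3 (F): F=GRWW U=WBOG R=WROR D=BBYG L=GYOR
Query 1: F[2] = W
Query 2: R[1] = R
Query 3: B[3] = B
Query 4: D[1] = B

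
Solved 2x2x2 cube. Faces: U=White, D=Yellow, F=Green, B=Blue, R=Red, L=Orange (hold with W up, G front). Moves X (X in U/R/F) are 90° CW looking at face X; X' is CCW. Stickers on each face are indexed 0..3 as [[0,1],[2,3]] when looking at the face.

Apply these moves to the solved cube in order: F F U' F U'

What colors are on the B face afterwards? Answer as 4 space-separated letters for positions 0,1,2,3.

Answer: W G B B

Derivation:
After move 1 (F): F=GGGG U=WWOO R=WRWR D=RRYY L=OYOY
After move 2 (F): F=GGGG U=WWYY R=OROR D=WWYY L=OROR
After move 3 (U'): U=WYWY F=ORGG R=GGOR B=ORBB L=BBOR
After move 4 (F): F=GOGR U=WYRB R=WGYR D=OGYY L=BWOW
After move 5 (U'): U=YBWR F=BWGR R=GOYR B=WGBB L=OROW
Query: B face = WGBB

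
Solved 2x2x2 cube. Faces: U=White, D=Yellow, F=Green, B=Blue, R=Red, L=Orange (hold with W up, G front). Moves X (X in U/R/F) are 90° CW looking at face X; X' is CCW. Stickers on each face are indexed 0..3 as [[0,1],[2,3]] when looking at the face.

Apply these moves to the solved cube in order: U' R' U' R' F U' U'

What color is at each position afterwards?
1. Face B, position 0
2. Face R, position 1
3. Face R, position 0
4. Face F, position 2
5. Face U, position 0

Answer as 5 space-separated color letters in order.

Answer: G Y Y W R

Derivation:
After move 1 (U'): U=WWWW F=OOGG R=GGRR B=RRBB L=BBOO
After move 2 (R'): R=GRGR U=WBWR F=OWGW D=YOYG B=YRYB
After move 3 (U'): U=BRWW F=BBGW R=OWGR B=GRYB L=YROO
After move 4 (R'): R=WROG U=BYWG F=BRGW D=YBYW B=GROB
After move 5 (F): F=GBWR U=BYOR R=WRGG D=OWYW L=YYOB
After move 6 (U'): U=YRBO F=YYWR R=GBGG B=WROB L=GROB
After move 7 (U'): U=ROYB F=GRWR R=YYGG B=GBOB L=WROB
Query 1: B[0] = G
Query 2: R[1] = Y
Query 3: R[0] = Y
Query 4: F[2] = W
Query 5: U[0] = R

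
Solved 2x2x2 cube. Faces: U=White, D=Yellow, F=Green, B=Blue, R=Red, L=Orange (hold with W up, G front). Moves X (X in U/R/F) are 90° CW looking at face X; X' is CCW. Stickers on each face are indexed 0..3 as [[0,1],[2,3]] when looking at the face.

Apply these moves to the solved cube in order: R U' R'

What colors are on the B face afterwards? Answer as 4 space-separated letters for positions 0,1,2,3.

After move 1 (R): R=RRRR U=WGWG F=GYGY D=YBYB B=WBWB
After move 2 (U'): U=GGWW F=OOGY R=GYRR B=RRWB L=WBOO
After move 3 (R'): R=YRGR U=GWWR F=OGGW D=YOYY B=BRBB
Query: B face = BRBB

Answer: B R B B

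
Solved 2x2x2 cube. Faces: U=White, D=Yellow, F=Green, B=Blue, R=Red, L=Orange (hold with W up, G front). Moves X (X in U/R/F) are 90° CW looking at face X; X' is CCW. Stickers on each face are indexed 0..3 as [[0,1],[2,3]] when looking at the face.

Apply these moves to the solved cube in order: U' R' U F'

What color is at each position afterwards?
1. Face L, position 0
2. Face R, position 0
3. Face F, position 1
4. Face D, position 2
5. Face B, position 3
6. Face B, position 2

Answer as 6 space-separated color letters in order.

Answer: O O W Y B Y

Derivation:
After move 1 (U'): U=WWWW F=OOGG R=GGRR B=RRBB L=BBOO
After move 2 (R'): R=GRGR U=WBWR F=OWGW D=YOYG B=YRYB
After move 3 (U): U=WWRB F=GRGW R=YRGR B=BBYB L=OWOO
After move 4 (F'): F=RWGG U=WWYG R=ORYR D=WOYG L=OBOR
Query 1: L[0] = O
Query 2: R[0] = O
Query 3: F[1] = W
Query 4: D[2] = Y
Query 5: B[3] = B
Query 6: B[2] = Y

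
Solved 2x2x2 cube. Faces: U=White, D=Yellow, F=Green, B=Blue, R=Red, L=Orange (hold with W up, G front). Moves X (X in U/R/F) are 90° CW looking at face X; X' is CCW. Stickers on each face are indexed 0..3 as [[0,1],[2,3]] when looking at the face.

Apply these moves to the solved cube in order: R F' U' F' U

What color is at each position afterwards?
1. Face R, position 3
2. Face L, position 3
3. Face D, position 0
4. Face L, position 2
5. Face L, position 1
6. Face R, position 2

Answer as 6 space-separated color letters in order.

Answer: R W B O G O

Derivation:
After move 1 (R): R=RRRR U=WGWG F=GYGY D=YBYB B=WBWB
After move 2 (F'): F=YYGG U=WGRR R=BRYR D=OOYB L=OGOW
After move 3 (U'): U=GRWR F=OGGG R=YYYR B=BRWB L=WBOW
After move 4 (F'): F=GGOG U=GRYY R=OYOR D=BWYB L=WROW
After move 5 (U): U=YGYR F=OYOG R=BROR B=WRWB L=GGOW
Query 1: R[3] = R
Query 2: L[3] = W
Query 3: D[0] = B
Query 4: L[2] = O
Query 5: L[1] = G
Query 6: R[2] = O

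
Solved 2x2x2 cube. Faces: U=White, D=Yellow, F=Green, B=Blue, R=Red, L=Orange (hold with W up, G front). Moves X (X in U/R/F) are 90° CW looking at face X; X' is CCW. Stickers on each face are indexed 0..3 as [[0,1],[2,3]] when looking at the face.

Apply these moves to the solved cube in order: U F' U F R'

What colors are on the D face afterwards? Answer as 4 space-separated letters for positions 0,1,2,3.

After move 1 (U): U=WWWW F=RRGG R=BBRR B=OOBB L=GGOO
After move 2 (F'): F=RGRG U=WWBR R=YBYR D=GOYY L=GWOW
After move 3 (U): U=BWRW F=YBRG R=OOYR B=GWBB L=RGOW
After move 4 (F): F=RYGB U=BWWG R=ROWR D=YOYY L=RGOO
After move 5 (R'): R=ORRW U=BBWG F=RWGG D=YYYB B=YWOB
Query: D face = YYYB

Answer: Y Y Y B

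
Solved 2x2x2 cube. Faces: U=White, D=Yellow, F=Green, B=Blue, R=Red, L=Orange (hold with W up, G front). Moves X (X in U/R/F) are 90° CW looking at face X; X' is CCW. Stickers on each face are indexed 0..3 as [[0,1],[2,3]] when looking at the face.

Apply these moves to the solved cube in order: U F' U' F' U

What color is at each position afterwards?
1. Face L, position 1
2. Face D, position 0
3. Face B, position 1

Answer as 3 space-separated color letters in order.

Answer: G O B

Derivation:
After move 1 (U): U=WWWW F=RRGG R=BBRR B=OOBB L=GGOO
After move 2 (F'): F=RGRG U=WWBR R=YBYR D=GOYY L=GWOW
After move 3 (U'): U=WRWB F=GWRG R=RGYR B=YBBB L=OOOW
After move 4 (F'): F=WGGR U=WRRY R=OGGR D=OWYY L=OBOW
After move 5 (U): U=RWYR F=OGGR R=YBGR B=OBBB L=WGOW
Query 1: L[1] = G
Query 2: D[0] = O
Query 3: B[1] = B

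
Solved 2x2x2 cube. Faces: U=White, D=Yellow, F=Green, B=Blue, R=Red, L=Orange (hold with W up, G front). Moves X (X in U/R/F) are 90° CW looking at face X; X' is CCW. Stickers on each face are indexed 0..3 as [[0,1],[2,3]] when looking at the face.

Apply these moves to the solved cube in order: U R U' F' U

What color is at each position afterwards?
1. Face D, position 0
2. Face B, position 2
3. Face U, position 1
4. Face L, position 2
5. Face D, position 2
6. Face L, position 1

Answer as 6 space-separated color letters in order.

After move 1 (U): U=WWWW F=RRGG R=BBRR B=OOBB L=GGOO
After move 2 (R): R=RBRB U=WRWG F=RYGY D=YBYO B=WOWB
After move 3 (U'): U=RGWW F=GGGY R=RYRB B=RBWB L=WOOO
After move 4 (F'): F=GYGG U=RGRR R=BYYB D=OOYO L=WWOW
After move 5 (U): U=RRRG F=BYGG R=RBYB B=WWWB L=GYOW
Query 1: D[0] = O
Query 2: B[2] = W
Query 3: U[1] = R
Query 4: L[2] = O
Query 5: D[2] = Y
Query 6: L[1] = Y

Answer: O W R O Y Y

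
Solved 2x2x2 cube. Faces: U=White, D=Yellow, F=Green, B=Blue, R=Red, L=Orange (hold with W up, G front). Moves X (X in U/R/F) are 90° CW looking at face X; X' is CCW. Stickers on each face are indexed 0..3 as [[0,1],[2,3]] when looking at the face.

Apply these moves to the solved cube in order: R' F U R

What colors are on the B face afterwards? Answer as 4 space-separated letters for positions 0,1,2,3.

Answer: B Y W B

Derivation:
After move 1 (R'): R=RRRR U=WBWB F=GWGW D=YGYG B=YBYB
After move 2 (F): F=GGWW U=WBOO R=WRBR D=RRYG L=OYOG
After move 3 (U): U=OWOB F=WRWW R=YBBR B=OYYB L=GGOG
After move 4 (R): R=BYRB U=OROW F=WRWG D=RYYO B=BYWB
Query: B face = BYWB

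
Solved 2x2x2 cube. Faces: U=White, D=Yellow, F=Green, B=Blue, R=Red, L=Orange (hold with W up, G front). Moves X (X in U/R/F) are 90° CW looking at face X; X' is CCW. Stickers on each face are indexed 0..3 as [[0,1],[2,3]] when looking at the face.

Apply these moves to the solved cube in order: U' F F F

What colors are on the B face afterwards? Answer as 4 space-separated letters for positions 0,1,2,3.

Answer: R R B B

Derivation:
After move 1 (U'): U=WWWW F=OOGG R=GGRR B=RRBB L=BBOO
After move 2 (F): F=GOGO U=WWOB R=WGWR D=RGYY L=BYOY
After move 3 (F): F=GGOO U=WWYY R=OGBR D=WWYY L=BROG
After move 4 (F): F=OGOG U=WWGR R=YGYR D=BOYY L=BWOW
Query: B face = RRBB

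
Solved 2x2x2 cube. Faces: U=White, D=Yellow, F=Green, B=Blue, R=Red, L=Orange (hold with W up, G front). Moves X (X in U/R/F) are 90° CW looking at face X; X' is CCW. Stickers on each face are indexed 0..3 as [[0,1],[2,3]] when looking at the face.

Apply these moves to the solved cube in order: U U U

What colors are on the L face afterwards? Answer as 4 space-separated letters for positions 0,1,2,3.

Answer: B B O O

Derivation:
After move 1 (U): U=WWWW F=RRGG R=BBRR B=OOBB L=GGOO
After move 2 (U): U=WWWW F=BBGG R=OORR B=GGBB L=RROO
After move 3 (U): U=WWWW F=OOGG R=GGRR B=RRBB L=BBOO
Query: L face = BBOO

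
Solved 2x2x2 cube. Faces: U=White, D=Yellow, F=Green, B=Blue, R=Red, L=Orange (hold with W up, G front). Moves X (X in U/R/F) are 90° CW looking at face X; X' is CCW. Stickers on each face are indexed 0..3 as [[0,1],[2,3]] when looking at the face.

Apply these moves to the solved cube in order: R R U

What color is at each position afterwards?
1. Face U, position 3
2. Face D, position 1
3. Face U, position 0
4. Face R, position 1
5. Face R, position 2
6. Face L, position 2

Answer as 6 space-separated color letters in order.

After move 1 (R): R=RRRR U=WGWG F=GYGY D=YBYB B=WBWB
After move 2 (R): R=RRRR U=WYWY F=GBGB D=YWYW B=GBGB
After move 3 (U): U=WWYY F=RRGB R=GBRR B=OOGB L=GBOO
Query 1: U[3] = Y
Query 2: D[1] = W
Query 3: U[0] = W
Query 4: R[1] = B
Query 5: R[2] = R
Query 6: L[2] = O

Answer: Y W W B R O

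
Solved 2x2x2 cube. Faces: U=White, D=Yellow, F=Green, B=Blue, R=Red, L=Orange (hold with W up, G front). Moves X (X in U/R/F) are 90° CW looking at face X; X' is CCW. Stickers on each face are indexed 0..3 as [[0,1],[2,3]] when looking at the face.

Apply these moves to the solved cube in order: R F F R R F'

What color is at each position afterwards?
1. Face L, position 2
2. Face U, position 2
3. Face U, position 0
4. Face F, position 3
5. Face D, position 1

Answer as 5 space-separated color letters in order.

After move 1 (R): R=RRRR U=WGWG F=GYGY D=YBYB B=WBWB
After move 2 (F): F=GGYY U=WGOO R=WRGR D=RRYB L=OYOB
After move 3 (F): F=YGYG U=WGBY R=OROR D=GWYB L=OROR
After move 4 (R): R=OORR U=WGBG F=YWYB D=GWYW B=YBGB
After move 5 (R): R=RORO U=WWBB F=YWYW D=GGYY B=GBGB
After move 6 (F'): F=WWYY U=WWRR R=GOGO D=RRYY L=OBOB
Query 1: L[2] = O
Query 2: U[2] = R
Query 3: U[0] = W
Query 4: F[3] = Y
Query 5: D[1] = R

Answer: O R W Y R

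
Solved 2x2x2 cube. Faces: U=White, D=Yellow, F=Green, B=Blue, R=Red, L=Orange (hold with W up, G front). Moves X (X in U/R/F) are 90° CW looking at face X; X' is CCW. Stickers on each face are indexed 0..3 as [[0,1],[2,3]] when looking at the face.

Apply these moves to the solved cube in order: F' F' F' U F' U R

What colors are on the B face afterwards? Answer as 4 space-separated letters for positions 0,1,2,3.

Answer: W W O B

Derivation:
After move 1 (F'): F=GGGG U=WWRR R=YRYR D=OOYY L=OWOW
After move 2 (F'): F=GGGG U=WWYY R=OROR D=WWYY L=OROR
After move 3 (F'): F=GGGG U=WWOO R=WRWR D=RRYY L=OYOY
After move 4 (U): U=OWOW F=WRGG R=BBWR B=OYBB L=GGOY
After move 5 (F'): F=RGWG U=OWBW R=RBRR D=GYYY L=GWOO
After move 6 (U): U=BOWW F=RBWG R=OYRR B=GWBB L=RGOO
After move 7 (R): R=RORY U=BBWG F=RYWY D=GBYG B=WWOB
Query: B face = WWOB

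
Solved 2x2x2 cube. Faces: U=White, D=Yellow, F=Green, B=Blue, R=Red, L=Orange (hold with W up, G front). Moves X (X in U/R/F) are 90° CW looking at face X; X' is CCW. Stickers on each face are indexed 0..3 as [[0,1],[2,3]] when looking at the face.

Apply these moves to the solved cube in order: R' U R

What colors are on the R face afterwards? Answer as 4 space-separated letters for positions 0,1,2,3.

Answer: R Y R B

Derivation:
After move 1 (R'): R=RRRR U=WBWB F=GWGW D=YGYG B=YBYB
After move 2 (U): U=WWBB F=RRGW R=YBRR B=OOYB L=GWOO
After move 3 (R): R=RYRB U=WRBW F=RGGG D=YYYO B=BOWB
Query: R face = RYRB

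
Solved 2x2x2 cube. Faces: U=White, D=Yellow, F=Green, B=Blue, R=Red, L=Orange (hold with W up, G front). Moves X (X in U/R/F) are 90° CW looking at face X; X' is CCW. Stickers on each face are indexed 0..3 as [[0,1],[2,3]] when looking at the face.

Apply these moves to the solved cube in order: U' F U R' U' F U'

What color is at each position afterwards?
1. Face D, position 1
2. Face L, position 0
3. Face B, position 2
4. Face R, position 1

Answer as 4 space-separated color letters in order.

Answer: W R G G

Derivation:
After move 1 (U'): U=WWWW F=OOGG R=GGRR B=RRBB L=BBOO
After move 2 (F): F=GOGO U=WWOB R=WGWR D=RGYY L=BYOY
After move 3 (U): U=OWBW F=WGGO R=RRWR B=BYBB L=GOOY
After move 4 (R'): R=RRRW U=OBBB F=WWGW D=RGYO B=YYGB
After move 5 (U'): U=BBOB F=GOGW R=WWRW B=RRGB L=YYOY
After move 6 (F): F=GGWO U=BBYY R=OWBW D=RWYO L=YROG
After move 7 (U'): U=BYBY F=YRWO R=GGBW B=OWGB L=RROG
Query 1: D[1] = W
Query 2: L[0] = R
Query 3: B[2] = G
Query 4: R[1] = G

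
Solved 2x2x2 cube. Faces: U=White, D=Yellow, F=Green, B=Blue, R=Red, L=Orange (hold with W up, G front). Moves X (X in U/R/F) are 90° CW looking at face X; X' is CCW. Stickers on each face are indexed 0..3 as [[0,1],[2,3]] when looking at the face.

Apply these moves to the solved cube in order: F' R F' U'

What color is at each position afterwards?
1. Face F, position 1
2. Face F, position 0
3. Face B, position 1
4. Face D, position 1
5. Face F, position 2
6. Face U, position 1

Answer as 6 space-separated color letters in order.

Answer: G O Y W G R

Derivation:
After move 1 (F'): F=GGGG U=WWRR R=YRYR D=OOYY L=OWOW
After move 2 (R): R=YYRR U=WGRG F=GOGY D=OBYB B=RBWB
After move 3 (F'): F=OYGG U=WGYR R=BYOR D=WWYB L=OGOR
After move 4 (U'): U=GRWY F=OGGG R=OYOR B=BYWB L=RBOR
Query 1: F[1] = G
Query 2: F[0] = O
Query 3: B[1] = Y
Query 4: D[1] = W
Query 5: F[2] = G
Query 6: U[1] = R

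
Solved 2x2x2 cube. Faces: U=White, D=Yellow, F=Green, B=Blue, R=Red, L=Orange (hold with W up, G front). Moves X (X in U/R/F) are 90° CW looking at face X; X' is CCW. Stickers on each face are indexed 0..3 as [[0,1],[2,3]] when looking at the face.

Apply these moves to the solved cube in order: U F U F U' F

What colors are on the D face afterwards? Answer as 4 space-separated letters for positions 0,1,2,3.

Answer: W G Y Y

Derivation:
After move 1 (U): U=WWWW F=RRGG R=BBRR B=OOBB L=GGOO
After move 2 (F): F=GRGR U=WWOG R=WBWR D=RBYY L=GYOY
After move 3 (U): U=OWGW F=WBGR R=OOWR B=GYBB L=GROY
After move 4 (F): F=GWRB U=OWYR R=GOWR D=WOYY L=GROB
After move 5 (U'): U=WROY F=GRRB R=GWWR B=GOBB L=GYOB
After move 6 (F): F=RGBR U=WRBY R=OWYR D=WGYY L=GWOO
Query: D face = WGYY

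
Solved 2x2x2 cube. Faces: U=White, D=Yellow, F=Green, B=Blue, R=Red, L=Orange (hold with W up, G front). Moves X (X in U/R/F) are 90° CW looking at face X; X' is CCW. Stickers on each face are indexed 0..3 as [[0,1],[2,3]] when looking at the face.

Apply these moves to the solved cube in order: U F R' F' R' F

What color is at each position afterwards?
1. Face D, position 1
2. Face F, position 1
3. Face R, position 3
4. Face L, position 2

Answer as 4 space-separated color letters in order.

After move 1 (U): U=WWWW F=RRGG R=BBRR B=OOBB L=GGOO
After move 2 (F): F=GRGR U=WWOG R=WBWR D=RBYY L=GYOY
After move 3 (R'): R=BRWW U=WBOO F=GWGG D=RRYR B=YOBB
After move 4 (F'): F=WGGG U=WBBW R=RRRW D=YYYR L=GOOO
After move 5 (R'): R=RWRR U=WBBY F=WBGW D=YGYG B=ROYB
After move 6 (F): F=GWWB U=WBOO R=BWYR D=RRYG L=GYOG
Query 1: D[1] = R
Query 2: F[1] = W
Query 3: R[3] = R
Query 4: L[2] = O

Answer: R W R O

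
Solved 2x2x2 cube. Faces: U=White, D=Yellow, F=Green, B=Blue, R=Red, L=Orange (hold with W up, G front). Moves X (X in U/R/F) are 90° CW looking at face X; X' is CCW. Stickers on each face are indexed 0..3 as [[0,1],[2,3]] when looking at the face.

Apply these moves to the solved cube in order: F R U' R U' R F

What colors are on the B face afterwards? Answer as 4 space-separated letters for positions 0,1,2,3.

Answer: W G Y B

Derivation:
After move 1 (F): F=GGGG U=WWOO R=WRWR D=RRYY L=OYOY
After move 2 (R): R=WWRR U=WGOG F=GRGY D=RBYB B=OBWB
After move 3 (U'): U=GGWO F=OYGY R=GRRR B=WWWB L=OBOY
After move 4 (R): R=RGRR U=GYWY F=OBGB D=RWYW B=OWGB
After move 5 (U'): U=YYGW F=OBGB R=OBRR B=RGGB L=OWOY
After move 6 (R): R=RORB U=YBGB F=OWGW D=RGYR B=WGYB
After move 7 (F): F=GOWW U=YBYW R=GOBB D=RRYR L=OROG
Query: B face = WGYB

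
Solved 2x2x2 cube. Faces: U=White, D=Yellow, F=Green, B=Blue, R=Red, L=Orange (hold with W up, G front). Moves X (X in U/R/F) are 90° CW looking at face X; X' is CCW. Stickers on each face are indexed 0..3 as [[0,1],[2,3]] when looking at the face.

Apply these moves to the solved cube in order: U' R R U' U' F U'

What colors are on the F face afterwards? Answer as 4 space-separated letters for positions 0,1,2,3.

After move 1 (U'): U=WWWW F=OOGG R=GGRR B=RRBB L=BBOO
After move 2 (R): R=RGRG U=WOWG F=OYGY D=YBYR B=WRWB
After move 3 (R): R=RRGG U=WYWY F=OBGR D=YWYW B=GROB
After move 4 (U'): U=YYWW F=BBGR R=OBGG B=RROB L=GROO
After move 5 (U'): U=YWYW F=GRGR R=BBGG B=OBOB L=RROO
After move 6 (F): F=GGRR U=YWOR R=YBWG D=GBYW L=RYOW
After move 7 (U'): U=WRYO F=RYRR R=GGWG B=YBOB L=OBOW
Query: F face = RYRR

Answer: R Y R R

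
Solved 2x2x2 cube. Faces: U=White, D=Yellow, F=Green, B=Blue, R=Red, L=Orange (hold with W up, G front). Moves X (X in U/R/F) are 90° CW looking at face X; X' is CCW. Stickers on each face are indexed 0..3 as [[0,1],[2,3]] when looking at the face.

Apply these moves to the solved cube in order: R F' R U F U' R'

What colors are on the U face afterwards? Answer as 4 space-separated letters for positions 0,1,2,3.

After move 1 (R): R=RRRR U=WGWG F=GYGY D=YBYB B=WBWB
After move 2 (F'): F=YYGG U=WGRR R=BRYR D=OOYB L=OGOW
After move 3 (R): R=YBRR U=WYRG F=YOGB D=OWYW B=RBGB
After move 4 (U): U=RWGY F=YBGB R=RBRR B=OGGB L=YOOW
After move 5 (F): F=GYBB U=RWWO R=GBYR D=RRYW L=YOOW
After move 6 (U'): U=WORW F=YOBB R=GYYR B=GBGB L=OGOW
After move 7 (R'): R=YRGY U=WGRG F=YOBW D=ROYB B=WBRB
Query: U face = WGRG

Answer: W G R G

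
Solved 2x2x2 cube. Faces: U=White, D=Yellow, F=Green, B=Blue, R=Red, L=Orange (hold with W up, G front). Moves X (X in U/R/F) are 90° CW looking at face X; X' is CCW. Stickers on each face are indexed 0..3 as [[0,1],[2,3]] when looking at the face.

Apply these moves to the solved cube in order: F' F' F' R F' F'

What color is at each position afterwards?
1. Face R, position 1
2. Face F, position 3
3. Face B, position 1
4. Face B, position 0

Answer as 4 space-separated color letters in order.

After move 1 (F'): F=GGGG U=WWRR R=YRYR D=OOYY L=OWOW
After move 2 (F'): F=GGGG U=WWYY R=OROR D=WWYY L=OROR
After move 3 (F'): F=GGGG U=WWOO R=WRWR D=RRYY L=OYOY
After move 4 (R): R=WWRR U=WGOG F=GRGY D=RBYB B=OBWB
After move 5 (F'): F=RYGG U=WGWR R=BWRR D=YYYB L=OGOO
After move 6 (F'): F=YGRG U=WGBR R=YWYR D=GOYB L=OROW
Query 1: R[1] = W
Query 2: F[3] = G
Query 3: B[1] = B
Query 4: B[0] = O

Answer: W G B O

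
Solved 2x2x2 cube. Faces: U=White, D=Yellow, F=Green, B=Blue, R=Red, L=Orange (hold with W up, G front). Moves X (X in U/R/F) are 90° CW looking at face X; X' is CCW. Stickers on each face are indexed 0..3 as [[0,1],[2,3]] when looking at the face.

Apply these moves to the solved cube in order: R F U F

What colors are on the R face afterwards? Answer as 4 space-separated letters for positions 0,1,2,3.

Answer: O B G R

Derivation:
After move 1 (R): R=RRRR U=WGWG F=GYGY D=YBYB B=WBWB
After move 2 (F): F=GGYY U=WGOO R=WRGR D=RRYB L=OYOB
After move 3 (U): U=OWOG F=WRYY R=WBGR B=OYWB L=GGOB
After move 4 (F): F=YWYR U=OWBG R=OBGR D=GWYB L=GROR
Query: R face = OBGR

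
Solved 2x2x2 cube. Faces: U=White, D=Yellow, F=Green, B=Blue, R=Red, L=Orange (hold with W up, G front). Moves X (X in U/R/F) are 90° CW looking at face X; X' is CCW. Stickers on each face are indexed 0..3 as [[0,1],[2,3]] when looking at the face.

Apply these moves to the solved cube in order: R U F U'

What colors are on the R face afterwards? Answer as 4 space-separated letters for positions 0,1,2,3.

Answer: G R G R

Derivation:
After move 1 (R): R=RRRR U=WGWG F=GYGY D=YBYB B=WBWB
After move 2 (U): U=WWGG F=RRGY R=WBRR B=OOWB L=GYOO
After move 3 (F): F=GRYR U=WWOY R=GBGR D=RWYB L=GYOB
After move 4 (U'): U=WYWO F=GYYR R=GRGR B=GBWB L=OOOB
Query: R face = GRGR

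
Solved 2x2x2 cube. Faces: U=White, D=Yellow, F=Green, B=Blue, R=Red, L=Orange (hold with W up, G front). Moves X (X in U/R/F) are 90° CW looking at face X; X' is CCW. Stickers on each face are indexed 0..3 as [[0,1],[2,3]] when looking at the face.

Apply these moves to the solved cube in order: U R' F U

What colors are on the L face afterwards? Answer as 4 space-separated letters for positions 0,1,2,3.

After move 1 (U): U=WWWW F=RRGG R=BBRR B=OOBB L=GGOO
After move 2 (R'): R=BRBR U=WBWO F=RWGW D=YRYG B=YOYB
After move 3 (F): F=GRWW U=WBOG R=WROR D=BBYG L=GYOR
After move 4 (U): U=OWGB F=WRWW R=YOOR B=GYYB L=GROR
Query: L face = GROR

Answer: G R O R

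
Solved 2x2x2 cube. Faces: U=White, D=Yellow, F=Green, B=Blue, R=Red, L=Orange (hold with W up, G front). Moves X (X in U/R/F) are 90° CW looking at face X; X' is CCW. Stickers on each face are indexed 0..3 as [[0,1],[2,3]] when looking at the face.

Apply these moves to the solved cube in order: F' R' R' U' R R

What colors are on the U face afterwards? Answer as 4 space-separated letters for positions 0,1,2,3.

Answer: O W W R

Derivation:
After move 1 (F'): F=GGGG U=WWRR R=YRYR D=OOYY L=OWOW
After move 2 (R'): R=RRYY U=WBRB F=GWGR D=OGYG B=YBOB
After move 3 (R'): R=RYRY U=WORY F=GBGB D=OWYR B=GBGB
After move 4 (U'): U=OYWR F=OWGB R=GBRY B=RYGB L=GBOW
After move 5 (R): R=RGYB U=OWWB F=OWGR D=OGYR B=RYYB
After move 6 (R): R=YRBG U=OWWR F=OGGR D=OYYR B=BYWB
Query: U face = OWWR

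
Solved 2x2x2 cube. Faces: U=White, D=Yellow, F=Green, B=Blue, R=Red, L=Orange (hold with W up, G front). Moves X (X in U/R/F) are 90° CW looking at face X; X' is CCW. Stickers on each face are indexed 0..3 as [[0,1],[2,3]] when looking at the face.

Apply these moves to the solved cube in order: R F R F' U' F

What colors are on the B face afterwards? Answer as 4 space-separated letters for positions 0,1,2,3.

Answer: W W G B

Derivation:
After move 1 (R): R=RRRR U=WGWG F=GYGY D=YBYB B=WBWB
After move 2 (F): F=GGYY U=WGOO R=WRGR D=RRYB L=OYOB
After move 3 (R): R=GWRR U=WGOY F=GRYB D=RWYW B=OBGB
After move 4 (F'): F=RBGY U=WGGR R=WWRR D=YBYW L=OYOO
After move 5 (U'): U=GRWG F=OYGY R=RBRR B=WWGB L=OBOO
After move 6 (F): F=GOYY U=GROB R=WBGR D=RRYW L=OYOB
Query: B face = WWGB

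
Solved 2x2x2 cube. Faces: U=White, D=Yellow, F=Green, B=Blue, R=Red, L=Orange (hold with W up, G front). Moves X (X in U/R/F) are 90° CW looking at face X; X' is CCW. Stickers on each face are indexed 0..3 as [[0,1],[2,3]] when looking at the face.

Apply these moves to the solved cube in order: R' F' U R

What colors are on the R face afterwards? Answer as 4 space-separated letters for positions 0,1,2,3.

After move 1 (R'): R=RRRR U=WBWB F=GWGW D=YGYG B=YBYB
After move 2 (F'): F=WWGG U=WBRR R=GRYR D=OOYG L=OBOW
After move 3 (U): U=RWRB F=GRGG R=YBYR B=OBYB L=WWOW
After move 4 (R): R=YYRB U=RRRG F=GOGG D=OYYO B=BBWB
Query: R face = YYRB

Answer: Y Y R B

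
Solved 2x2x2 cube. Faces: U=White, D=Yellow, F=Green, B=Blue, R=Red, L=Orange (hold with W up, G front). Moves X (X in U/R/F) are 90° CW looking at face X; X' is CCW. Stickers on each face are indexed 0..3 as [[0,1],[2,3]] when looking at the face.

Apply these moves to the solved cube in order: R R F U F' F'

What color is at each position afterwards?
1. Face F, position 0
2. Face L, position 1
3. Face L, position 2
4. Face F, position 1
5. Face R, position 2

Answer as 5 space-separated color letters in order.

After move 1 (R): R=RRRR U=WGWG F=GYGY D=YBYB B=WBWB
After move 2 (R): R=RRRR U=WYWY F=GBGB D=YWYW B=GBGB
After move 3 (F): F=GGBB U=WYOO R=WRYR D=RRYW L=OYOW
After move 4 (U): U=OWOY F=WRBB R=GBYR B=OYGB L=GGOW
After move 5 (F'): F=RBWB U=OWGY R=RBRR D=GWYW L=GYOO
After move 6 (F'): F=BBRW U=OWRR R=WBGR D=YOYW L=GYOG
Query 1: F[0] = B
Query 2: L[1] = Y
Query 3: L[2] = O
Query 4: F[1] = B
Query 5: R[2] = G

Answer: B Y O B G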